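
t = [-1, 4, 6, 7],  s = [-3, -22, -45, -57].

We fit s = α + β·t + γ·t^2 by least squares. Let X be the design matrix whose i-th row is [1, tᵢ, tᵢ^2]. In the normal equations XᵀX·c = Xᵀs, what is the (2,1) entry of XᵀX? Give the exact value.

Row 2 ↔ basis t, column 1 ↔ basis 1, so (XᵀX)_{2,1} = Σᵢ t = (-1)·(1) + (4)·(1) + (6)·(1) + (7)·(1) = 16.

16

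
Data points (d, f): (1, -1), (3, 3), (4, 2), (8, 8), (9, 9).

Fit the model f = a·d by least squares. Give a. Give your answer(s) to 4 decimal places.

The normal system XᵀX·[a]ᵀ = Xᵀf is [[171]]·[a]ᵀ = [161]ᵀ.
a = 161/171 = 0.94152.

a = 0.9415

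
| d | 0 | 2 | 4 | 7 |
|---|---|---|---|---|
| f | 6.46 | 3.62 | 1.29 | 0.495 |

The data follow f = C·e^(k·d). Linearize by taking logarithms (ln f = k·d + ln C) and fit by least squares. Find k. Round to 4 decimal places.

Let Y = ln f. Fitting Y = k·d + ln C by least squares:
XᵀX = [[69.0000, 13.0000]; [13.0000, 4]], rhs = [-1.3309, 2.7035]ᵀ  (here Σd = 13.0000, Σ(d)² = 69.0000, Σln f = 2.7035, Σd·ln f = -1.3309).
Solving (det = 107.0000): k = -0.37822, ln C = 1.90510.

k = -0.3782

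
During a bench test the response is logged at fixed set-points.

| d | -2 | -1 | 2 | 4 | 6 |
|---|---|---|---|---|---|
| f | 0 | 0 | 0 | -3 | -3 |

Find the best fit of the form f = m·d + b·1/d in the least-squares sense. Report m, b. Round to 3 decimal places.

m = -0.576, b = 1.024

Forming MᵀM = [[61, 5]; [5, 229/144]] and Mᵀf = [-30, -5/4]ᵀ gives MᵀM·[m, b]ᵀ = Mᵀf.
det = 61·(229/144) − 5² = 10369/144.
m = ((-30)·(229/144) − 5·(-5/4))/(10369/144) = -5970/10369; b = (61·(-5/4) − 5·(-30))/(10369/144) = 10620/10369.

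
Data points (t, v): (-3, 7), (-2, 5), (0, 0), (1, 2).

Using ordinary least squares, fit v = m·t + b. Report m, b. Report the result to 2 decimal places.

m = -1.50, b = 2.00

The normal equations are: 14·m + (-4)·b = -29;  (-4)·m + 4·b = 14.
(Σt·t = 14, Σt = -4, Σ1 = 4, Σt·v = -29, Σv = 14.)
Δ = 14·4 − (-4)² = 40.
m = ((-29)·4 − (-4)·14)/40 = -3/2; b = (14·14 − (-4)·(-29))/40 = 2.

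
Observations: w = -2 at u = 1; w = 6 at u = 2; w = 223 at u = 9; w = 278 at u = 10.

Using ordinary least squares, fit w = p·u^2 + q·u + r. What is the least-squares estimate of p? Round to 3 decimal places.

The normal system MᵀM·[p, q, r]ᵀ = Mᵀw is [[16578, 1738, 186]; [1738, 186, 22]; [186, 22, 4]]·[p, q, r]ᵀ = [45885, 4797, 505]ᵀ.
Solving the 3×3 system (Gaussian elimination) gives p = 47/16, q = -1293/1040, r = -1823/520.

p = 2.938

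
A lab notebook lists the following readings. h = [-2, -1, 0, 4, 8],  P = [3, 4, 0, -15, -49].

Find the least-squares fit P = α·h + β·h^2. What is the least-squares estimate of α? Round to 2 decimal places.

α = -2.27

The normal equations are: 85·α + 567·β = -462;  567·α + 4369·β = -3360.
(Σh·h = 85, Σh·h^2 = 567, Σh^2·h^2 = 4369, Σh·P = -462, Σh^2·P = -3360.)
Δ = 85·4369 − 567² = 49876.
α = ((-462)·4369 − 567·(-3360))/49876 = -56679/24938; β = (85·(-3360) − 567·(-462))/49876 = -11823/24938.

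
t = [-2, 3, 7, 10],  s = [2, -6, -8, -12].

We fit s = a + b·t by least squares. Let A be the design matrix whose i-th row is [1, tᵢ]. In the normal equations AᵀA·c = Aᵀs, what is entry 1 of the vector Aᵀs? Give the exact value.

Entry 1 ↔ basis 1, so (Aᵀs)_{1} = Σᵢ sᵢ = (1)·(2) + (1)·(-6) + (1)·(-8) + (1)·(-12) = -24.

-24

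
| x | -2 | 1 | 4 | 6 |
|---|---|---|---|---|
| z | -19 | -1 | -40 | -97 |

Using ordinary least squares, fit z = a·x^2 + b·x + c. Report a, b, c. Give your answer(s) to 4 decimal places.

a = -3.1417, b = 2.8031, c = -0.7874

From the data, Σx^2·x^2 = 1569, Σx^2·x = 273, Σx^2 = 57, Σx·x = 57, Σx = 9, Σ1 = 4.
Moment sums: Σx^2·z = -4209, Σx·z = -705, Σz = -157.
So AᵀA·[a, b, c]ᵀ = Aᵀz: [[1569, 273, 57]; [273, 57, 9]; [57, 9, 4]]·[a, b, c]ᵀ = [-4209, -705, -157]ᵀ.
Solving the 3×3 system (Gaussian elimination) gives a = -399/127, b = 356/127, c = -100/127.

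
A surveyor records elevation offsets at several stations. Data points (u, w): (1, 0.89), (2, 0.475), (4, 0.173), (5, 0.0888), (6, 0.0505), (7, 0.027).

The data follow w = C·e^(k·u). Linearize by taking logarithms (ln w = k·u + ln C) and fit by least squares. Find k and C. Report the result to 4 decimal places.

k = -0.5758, C = 1.5843

Taking logs, ln w = k·u + ln C, so regress ln w on u.
Sums: Σu = 25.0000, Σ(u)² = 131.0000, Σln w = -11.6345, Σu·ln w = -63.9282.
Normal system: [[131.0000, 25.0000]; [25.0000, 6]]·[k, ln C]ᵀ = [-63.9282, -11.6345]ᵀ.
Δ = 131.0000·6 − (25.0000)² = 161.0000; k = (-63.9282·6 − 25.0000·-11.6345)/161.0000 = -0.57582, ln C = (131.0000·-11.6345 − 25.0000·-63.9282)/161.0000 = 0.46016, so C = exp(0.46016) = 1.58432.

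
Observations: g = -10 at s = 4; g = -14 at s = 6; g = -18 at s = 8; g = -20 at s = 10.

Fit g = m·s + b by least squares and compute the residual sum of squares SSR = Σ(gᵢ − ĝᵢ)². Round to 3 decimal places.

SSR = 1.200

With design matrix M, MᵀM = [[216, 28]; [28, 4]] and Mᵀg = [-468, -62]ᵀ.
Eliminating b: 4·(row 1) − 28·(row 2) gives 80·m = 4·(-468) − 28·(-62) = -136, so m = -17/10.
Then b = ((-62) − 28·(-17/10))/4 = -18/5.
Residuals: 2/5, -1/5, -4/5, 3/5; SSR = 6/5.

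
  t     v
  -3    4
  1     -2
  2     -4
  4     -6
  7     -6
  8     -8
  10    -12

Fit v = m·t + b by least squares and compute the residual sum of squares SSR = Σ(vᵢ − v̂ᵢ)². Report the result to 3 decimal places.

SSR = 10.870

Normal-equation sums: Σt·t = 243, Σt = 29, Σ1 = 7.
And Σt·v = -272, Σv = -34.
XᵀX·[m, b]ᵀ = Xᵀv becomes [[243, 29]; [29, 7]]·[m, b]ᵀ = [-272, -34]ᵀ.
det = 243·7 − 29² = 860.
m = ((-272)·7 − 29·(-34))/860 = -459/430; b = (243·(-34) − 29·(-272))/860 = -187/430.
Residuals: 53/43, -107/215, -123/86, -557/430, 82/43, 419/430, -383/430; SSR = 2337/215.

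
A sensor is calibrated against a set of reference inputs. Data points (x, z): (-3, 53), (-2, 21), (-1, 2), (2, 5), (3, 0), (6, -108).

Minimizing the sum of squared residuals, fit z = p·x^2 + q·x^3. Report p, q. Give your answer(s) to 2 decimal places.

p = 2.97, q = -0.99

Entries of MᵀM: Σx^2·x^2 = 1491, Σx^2·x^3 = 7775, Σx^3·x^3 = 48243.
For Mᵀz: Σx^2·z = -3305, Σx^3·z = -24889.
Eliminating q: 48243·(row 1) − 7775·(row 2) gives 11479688·p = 48243·(-3305) − 7775·(-24889) = 34068860, so p = 8517215/2869922.
Then q = ((-24889) − 7775·(8517215/2869922))/48243 = -2853281/2869922.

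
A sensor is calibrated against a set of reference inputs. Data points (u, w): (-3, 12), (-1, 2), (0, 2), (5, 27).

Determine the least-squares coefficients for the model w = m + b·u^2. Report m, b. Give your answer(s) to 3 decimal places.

With design matrix A, AᵀA = [[4, 35]; [35, 707]] and Aᵀw = [43, 785]ᵀ.
det = 4·707 − 35² = 1603.
m = (43·707 − 35·785)/1603 = 418/229; b = (4·785 − 35·43)/1603 = 1635/1603.

m = 1.825, b = 1.020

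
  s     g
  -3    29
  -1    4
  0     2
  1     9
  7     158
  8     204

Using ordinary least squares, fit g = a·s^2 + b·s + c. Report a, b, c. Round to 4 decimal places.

Normal-equation sums: Σs^2·s^2 = 6580, Σs^2·s = 828, Σs^2 = 124, Σs·s = 124, Σs = 12, Σ1 = 6.
Moment sums: Σs^2·g = 21072, Σs·g = 2656, Σg = 406.
Solving the 3×3 system (Gaussian elimination) gives a = 76/25, b = 101/125, c = 403/125.

a = 3.0400, b = 0.8080, c = 3.2240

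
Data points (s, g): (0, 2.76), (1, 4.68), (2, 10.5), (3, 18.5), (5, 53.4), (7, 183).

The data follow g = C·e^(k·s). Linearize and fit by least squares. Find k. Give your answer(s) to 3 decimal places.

Let Y = ln g. Fitting Y = k·s + ln C by least squares:
XᵀX = [[88.0000, 18.0000]; [18.0000, 6]], rhs = [71.3548, 17.0150]ᵀ  (here Σs = 18.0000, Σ(s)² = 88.0000, Σln g = 17.0150, Σs·ln g = 71.3548).
Slope k = (n·Σs·ln g − Σs·Σln g)/(n·Σ(s)² − (Σs)²) = (6·71.3548 − 18.0000·17.0150)/204.0000 = 0.59735; ln C = (Σln g − k·Σs)/n = 1.04378.

k = 0.597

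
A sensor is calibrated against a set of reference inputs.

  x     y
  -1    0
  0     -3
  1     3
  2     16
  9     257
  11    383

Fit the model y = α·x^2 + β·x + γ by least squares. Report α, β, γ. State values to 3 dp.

α = 3.001, β = 1.870, γ = -1.564

AᵀA·[α, β, γ]ᵀ = Aᵀy reads: 21220·α + 2068·β + 208·γ = 67227;  2068·α + 208·β + 22·γ = 6561;  208·α + 22·β + 6·γ = 656.
Solving the 3×3 system (Gaussian elimination) gives α = 119989/39980, β = 18687/9995, γ = -15637/9995.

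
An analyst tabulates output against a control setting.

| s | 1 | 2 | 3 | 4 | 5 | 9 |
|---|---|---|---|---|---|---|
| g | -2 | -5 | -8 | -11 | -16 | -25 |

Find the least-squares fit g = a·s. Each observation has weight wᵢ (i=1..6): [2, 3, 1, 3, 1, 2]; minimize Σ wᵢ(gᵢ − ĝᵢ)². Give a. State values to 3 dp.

a = -2.791

Entries of XᵀWX: Σwᵢ·s·s = 258.
And Σwᵢ·s·g = -720.
Normal equations: [[258]]·[a]ᵀ = [-720]ᵀ.
a = (-720)/258 = -2.7907.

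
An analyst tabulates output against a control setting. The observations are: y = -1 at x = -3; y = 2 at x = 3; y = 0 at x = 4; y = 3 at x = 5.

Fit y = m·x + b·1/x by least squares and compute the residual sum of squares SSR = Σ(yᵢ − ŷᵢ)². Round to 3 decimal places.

Normal-equation sums: Σx·x = 59, Σx·1/x = 4, Σ1/x·1/x = 1169/3600.
Right-hand side: Σx·y = 24, Σ1/x·y = 8/5.
Normal equations: [[59, 4]; [4, 1169/3600]]·[m, b]ᵀ = [24, 8/5]ᵀ.
Δ = 59·(1169/3600) − 4² = 11371/3600.
m = (24·(1169/3600) − 4·(8/5))/(11371/3600) = 5016/11371; b = (59·(8/5) − 4·24)/(11371/3600) = -5760/11371.
Residuals: 1757/11371, 9614/11371, -18624/11371, 10185/11371; SSR = 48026/11371.

SSR = 4.224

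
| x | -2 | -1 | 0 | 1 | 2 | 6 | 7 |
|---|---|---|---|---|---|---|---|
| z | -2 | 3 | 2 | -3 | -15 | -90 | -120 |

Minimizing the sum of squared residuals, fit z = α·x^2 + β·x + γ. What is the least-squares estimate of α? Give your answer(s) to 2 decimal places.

α = -2.04

The normal system MᵀM·[α, β, γ]ᵀ = Mᵀz is [[3731, 559, 95]; [559, 95, 13]; [95, 13, 7]]·[α, β, γ]ᵀ = [-9188, -1412, -225]ᵀ.
Solving the 3×3 system (Gaussian elimination) gives α = -190181/93282, β = -281945/93282, γ = 17715/15547.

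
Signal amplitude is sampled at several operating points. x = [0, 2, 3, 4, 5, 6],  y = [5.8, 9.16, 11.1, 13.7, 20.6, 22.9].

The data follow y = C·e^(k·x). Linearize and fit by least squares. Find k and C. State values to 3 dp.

k = 0.237, C = 5.679

Linearized form: ln y = k·x + ln C. From the 6 transformed points,
Over the data: Σx = 20.0000, Σ(x)² = 90.0000, Σln y = 15.1535, Σx·ln y = 56.0334.
Normal system: [[90.0000, 20.0000]; [20.0000, 6]]·[k, ln C]ᵀ = [56.0334, 15.1535]ᵀ.
Solving (det = 140.0000): k = 0.23665, ln C = 1.73675, so C = exp(1.73675) = 5.67885.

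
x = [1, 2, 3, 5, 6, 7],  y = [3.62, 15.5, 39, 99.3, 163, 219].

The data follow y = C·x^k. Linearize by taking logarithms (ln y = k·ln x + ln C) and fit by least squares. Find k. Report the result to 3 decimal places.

With ln yᵢ as the transformed response and ln xᵢ as the regressor:
Σln x = 7.1389, Σ(ln x)² = 11.2747, Σln y = 22.7718, Σln x·ln y = 32.9385.
Normal system: [[11.2747, 7.1389]; [7.1389, 6]]·[k, ln C]ᵀ = [32.9385, 22.7718]ᵀ.
Δ = 11.2747·6 − (7.1389)² = 16.6845; k = (32.9385·6 − 7.1389·22.7718)/16.6845 = 2.10169, ln C = (11.2747·22.7718 − 7.1389·32.9385)/16.6845 = 1.29469.

k = 2.102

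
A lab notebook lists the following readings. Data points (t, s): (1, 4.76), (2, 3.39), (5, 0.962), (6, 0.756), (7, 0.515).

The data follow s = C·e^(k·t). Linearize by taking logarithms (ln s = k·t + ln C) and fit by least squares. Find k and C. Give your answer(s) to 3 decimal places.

k = -0.376, C = 6.946

Taking logs, ln s = k·t + ln C, so regress ln s on t.
Σt = 21.0000, Σ(t)² = 115.0000, Σln s = 1.7990, Σt·ln s = -2.5152.
Equations: 115.0000·k + 21.0000·ln C = -2.5152;  21.0000·k + 5·ln C = 1.7990.
Δ = 115.0000·5 − (21.0000)² = 134.0000; k = (-2.5152·5 − 21.0000·1.7990)/134.0000 = -0.37579, ln C = (115.0000·1.7990 − 21.0000·-2.5152)/134.0000 = 1.93812, so C = exp(1.93812) = 6.94568.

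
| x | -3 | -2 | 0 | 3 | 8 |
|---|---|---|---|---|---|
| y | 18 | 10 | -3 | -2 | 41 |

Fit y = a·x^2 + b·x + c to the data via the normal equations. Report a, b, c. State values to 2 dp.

Sums needed: Σx^2·x^2 = 4274, Σx^2·x = 504, Σx^2 = 86, Σx·x = 86, Σx = 6, Σ1 = 5.
Moment sums: Σx^2·y = 2808, Σx·y = 248, Σy = 64.
Solving the 3×3 system (Gaussian elimination) gives a = 82388/74487, b = -85740/24829, c = -154976/74487.

a = 1.11, b = -3.45, c = -2.08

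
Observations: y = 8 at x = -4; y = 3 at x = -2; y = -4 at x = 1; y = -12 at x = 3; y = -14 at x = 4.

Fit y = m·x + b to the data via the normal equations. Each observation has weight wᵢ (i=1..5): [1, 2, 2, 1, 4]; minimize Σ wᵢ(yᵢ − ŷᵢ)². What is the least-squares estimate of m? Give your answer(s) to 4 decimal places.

From the data, Σwᵢ·x·x = 99, Σwᵢ·x = 13, Σwᵢ·1 = 10.
And Σwᵢ·x·y = -312, Σwᵢ·y = -62.
Determinant 99·10 − 13² = 821.
m = ((-312)·10 − 13·(-62))/821 = -2314/821; b = (99·(-62) − 13·(-312))/821 = -2082/821.

m = -2.8185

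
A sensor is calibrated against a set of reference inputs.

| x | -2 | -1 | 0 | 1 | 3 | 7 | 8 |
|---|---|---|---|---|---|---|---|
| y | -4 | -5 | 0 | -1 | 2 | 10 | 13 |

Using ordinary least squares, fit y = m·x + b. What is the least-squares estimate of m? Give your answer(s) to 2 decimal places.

m = 1.73

Forming MᵀM = [[128, 16]; [16, 7]] and Mᵀy = [192, 15]ᵀ gives MᵀM·[m, b]ᵀ = Mᵀy.
Determinant 128·7 − 16² = 640.
m = (192·7 − 16·15)/640 = 69/40; b = (128·15 − 16·192)/640 = -9/5.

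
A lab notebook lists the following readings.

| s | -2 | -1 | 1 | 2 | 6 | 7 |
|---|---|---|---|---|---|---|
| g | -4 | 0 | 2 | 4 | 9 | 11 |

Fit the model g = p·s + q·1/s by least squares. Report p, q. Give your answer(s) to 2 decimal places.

p = 1.58, q = -0.16

Sums needed: Σs·s = 95, Σs·1/s = 6, Σ1/s·1/s = 4495/1764.
For Mᵀg: Σs·g = 149, Σ1/s·g = 127/14.
So MᵀM·[p, q]ᵀ = Mᵀg: [[95, 6]; [6, 4495/1764]]·[p, q]ᵀ = [149, 127/14]ᵀ.
Eliminating q: (4495/1764)·(row 1) − 6·(row 2) gives (363521/1764)·p = (4495/1764)·149 − 6·(127/14) = 573743/1764, so p = 573743/363521.
Then q = ((127/14) − 6·(573743/363521))/(4495/1764) = -56826/363521.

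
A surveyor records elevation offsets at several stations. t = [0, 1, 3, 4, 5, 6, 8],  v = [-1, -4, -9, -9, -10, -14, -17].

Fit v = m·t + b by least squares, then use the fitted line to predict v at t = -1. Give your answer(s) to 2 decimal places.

v̂ = 0.20

XᵀX·[m, b]ᵀ = Xᵀv reads: 151·m + 27·b = -337;  27·m + 7·b = -64.
(Σt·t = 151, Σt = 27, Σ1 = 7, Σt·v = -337, Σv = -64.)
Δ = 151·7 − 27² = 328.
m = ((-337)·7 − 27·(-64))/328 = -631/328; b = (151·(-64) − 27·(-337))/328 = -565/328.
At t = -1: v̂ = (-631/328)·(-1) + (-565/328)·(1) = 33/164.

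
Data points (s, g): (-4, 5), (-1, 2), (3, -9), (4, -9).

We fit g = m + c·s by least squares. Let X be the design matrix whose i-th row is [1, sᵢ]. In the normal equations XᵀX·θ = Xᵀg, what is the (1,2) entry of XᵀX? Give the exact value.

2

Row 1 ↔ basis 1, column 2 ↔ basis s, so (XᵀX)_{1,2} = Σᵢ s = (1)·(-4) + (1)·(-1) + (1)·(3) + (1)·(4) = 2.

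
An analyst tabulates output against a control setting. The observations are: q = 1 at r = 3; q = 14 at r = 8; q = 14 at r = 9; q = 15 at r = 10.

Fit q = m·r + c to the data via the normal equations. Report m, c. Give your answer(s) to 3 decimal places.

m = 2.103, c = -4.776

From the data, Σr·r = 254, Σr = 30, Σ1 = 4.
Moment sums: Σr·q = 391, Σq = 44.
So XᵀX·[m, c]ᵀ = Xᵀq: [[254, 30]; [30, 4]]·[m, c]ᵀ = [391, 44]ᵀ.
Eliminating c: 4·(row 1) − 30·(row 2) gives 116·m = 4·391 − 30·44 = 244, so m = 61/29.
Then c = (44 − 30·(61/29))/4 = -277/58.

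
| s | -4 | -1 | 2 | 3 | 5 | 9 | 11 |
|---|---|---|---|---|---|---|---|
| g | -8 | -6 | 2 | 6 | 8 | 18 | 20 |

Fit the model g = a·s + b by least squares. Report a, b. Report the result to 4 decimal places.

a = 2.0221, b = -1.5077

Compute the Gram sums: Σs·s = 257, Σs = 25, Σ1 = 7.
Right-hand side: Σs·g = 482, Σg = 40.
MᵀM·[a, b]ᵀ = Mᵀg becomes [[257, 25]; [25, 7]]·[a, b]ᵀ = [482, 40]ᵀ.
Determinant 257·7 − 25² = 1174.
a = (482·7 − 25·40)/1174 = 1187/587; b = (257·40 − 25·482)/1174 = -885/587.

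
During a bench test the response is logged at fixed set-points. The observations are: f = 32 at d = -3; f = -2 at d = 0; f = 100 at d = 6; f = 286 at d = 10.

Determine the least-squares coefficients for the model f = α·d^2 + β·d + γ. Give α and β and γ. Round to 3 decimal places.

Normal-equation sums: Σd^2·d^2 = 11377, Σd^2·d = 1189, Σd^2 = 145, Σd·d = 145, Σd = 13, Σ1 = 4.
For Aᵀf: Σd^2·f = 32488, Σd·f = 3364, Σf = 416.
Normal equations: [[11377, 1189, 145]; [1189, 145, 13]; [145, 13, 4]]·[α, β, γ]ᵀ = [32488, 3364, 416]ᵀ.
Solving the 3×3 system (Gaussian elimination) gives α = 114853/37914, β = -59881/37914, γ = -4292/6319.

α = 3.029, β = -1.579, γ = -0.679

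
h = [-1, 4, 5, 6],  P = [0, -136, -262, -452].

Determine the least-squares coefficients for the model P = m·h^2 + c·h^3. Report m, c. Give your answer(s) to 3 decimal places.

The normal equations are: 2178·m + 11924·c = -24998;  11924·m + 66378·c = -139086.
(Σh^2·h^2 = 2178, Σh^2·h^3 = 11924, Σh^3·h^3 = 66378, Σh^2·P = -24998, Σh^3·P = -139086.)
Δ = 2178·66378 − 11924² = 2389508.
m = ((-24998)·66378 − 11924·(-139086))/2389508 = -213945/597377; c = (2178·(-139086) − 11924·(-24998))/2389508 = -110299/54307.

m = -0.358, c = -2.031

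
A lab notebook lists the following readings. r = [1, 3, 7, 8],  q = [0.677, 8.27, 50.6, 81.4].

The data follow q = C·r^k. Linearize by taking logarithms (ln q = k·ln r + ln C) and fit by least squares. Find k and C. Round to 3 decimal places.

With ln qᵢ as the transformed response and ln rᵢ as the regressor:
Σln r = 5.1240, Σ(ln r)² = 9.3176, Σln q = 10.0459, Σln r·ln q = 19.1049.
Equations: 9.3176·k + 5.1240·ln C = 19.1049;  5.1240·k + 4·ln C = 10.0459.
Solving (det = 11.0154): k = 2.26454, ln C = -0.38939, so C = exp(-0.38939) = 0.67747.

k = 2.265, C = 0.677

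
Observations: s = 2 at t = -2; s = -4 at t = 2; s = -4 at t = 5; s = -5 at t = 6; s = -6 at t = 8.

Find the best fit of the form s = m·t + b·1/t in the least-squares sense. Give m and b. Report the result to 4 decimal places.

m = -0.7084, b = -3.1560

MᵀM·[m, b]ᵀ = Mᵀs reads: 133·m + 5·b = -110;  5·m + (8401/14400)·b = -323/60.
(Σt·t = 133, Σt·1/t = 5, Σ1/t·1/t = 8401/14400, Σt·s = -110, Σ1/t·s = -323/60.)
det = 133·(8401/14400) − 5² = 757333/14400.
m = ((-110)·(8401/14400) − 5·(-323/60))/(757333/14400) = -536510/757333; b = (133·(-323/60) − 5·(-110))/(757333/14400) = -2390160/757333.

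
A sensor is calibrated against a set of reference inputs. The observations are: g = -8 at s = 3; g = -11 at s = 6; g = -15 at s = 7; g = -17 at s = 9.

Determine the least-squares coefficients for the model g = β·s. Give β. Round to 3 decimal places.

β = -1.989

With design matrix A, AᵀA = [[175]] and Aᵀg = [-348]ᵀ.
Hence β = -348 / 175 ≈ -1.98857.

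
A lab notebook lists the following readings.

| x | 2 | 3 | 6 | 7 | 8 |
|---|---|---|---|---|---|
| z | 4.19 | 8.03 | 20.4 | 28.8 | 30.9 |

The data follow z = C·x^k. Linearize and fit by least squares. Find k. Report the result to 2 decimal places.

k = 1.46

With ln zᵢ as the transformed response and ln xᵢ as the regressor:
XᵀX = [[13.0084, 7.6089]; [7.6089, 5]], rhs = [22.3578, 13.3226]ᵀ  (here Σln x = 7.6089, Σ(ln x)² = 13.0084, Σln z = 13.3226, Σln x·ln z = 22.3578).
Δ = 13.0084·5 − (7.6089)² = 7.1473; k = (22.3578·5 − 7.6089·13.3226)/7.1473 = 1.45784, ln C = (13.0084·13.3226 − 7.6089·22.3578)/7.1473 = 0.44601.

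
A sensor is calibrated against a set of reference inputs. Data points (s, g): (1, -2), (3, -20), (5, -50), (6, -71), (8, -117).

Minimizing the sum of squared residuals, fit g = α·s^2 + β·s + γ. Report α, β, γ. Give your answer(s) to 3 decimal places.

α = -1.438, β = -3.562, γ = 3.223

Normal-equation sums: Σs^2·s^2 = 6099, Σs^2·s = 881, Σs^2 = 135, Σs·s = 135, Σs = 23, Σ1 = 5.
And Σs^2·g = -11476, Σs·g = -1674, Σg = -260.
Row-reducing yields α = -7294/5071, β = -18065/5071, γ = 16345/5071.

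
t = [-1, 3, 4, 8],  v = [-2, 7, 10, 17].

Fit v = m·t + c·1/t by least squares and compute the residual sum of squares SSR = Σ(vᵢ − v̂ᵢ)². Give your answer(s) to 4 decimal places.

SSR = 1.9761

Entries of XᵀX: Σt·t = 90, Σt·1/t = 4, Σ1/t·1/t = 685/576.
Moment sums: Σt·v = 199, Σ1/t·v = 215/24.
Normal equations: [[90, 4]; [4, 685/576]]·[m, c]ᵀ = [199, 215/24]ᵀ.
Determinant 90·(685/576) − 4² = 2913/32.
m = (199·(685/576) − 4·(215/24))/(2913/32) = 115675/52434; c = (90·(215/24) − 4·199)/(2913/32) = 328/2913.
Residuals: 16711/52434, 2005/5826, 30082/26217, -17380/26217; SSR = 103613/52434.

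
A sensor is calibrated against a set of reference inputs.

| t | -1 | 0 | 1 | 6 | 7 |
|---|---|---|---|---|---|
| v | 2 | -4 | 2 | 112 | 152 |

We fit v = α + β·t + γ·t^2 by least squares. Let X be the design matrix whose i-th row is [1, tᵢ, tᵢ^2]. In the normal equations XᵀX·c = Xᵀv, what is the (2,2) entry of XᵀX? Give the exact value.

87

Row 2 ↔ basis t, column 2 ↔ basis t, so (XᵀX)_{2,2} = Σᵢ (t)·(t) = (-1)·(-1) + (0)·(0) + (1)·(1) + (6)·(6) + (7)·(7) = 87.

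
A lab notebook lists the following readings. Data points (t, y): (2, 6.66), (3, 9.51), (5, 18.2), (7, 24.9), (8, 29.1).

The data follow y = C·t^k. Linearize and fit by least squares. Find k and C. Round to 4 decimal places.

Taking logs, ln y = k·ln t + ln C, so regress ln y on ln t.
AᵀA = [[12.3883, 7.4265]; [7.4265, 5]], rhs = [21.7235, 13.6355]ᵀ  (here Σln t = 7.4265, Σ(ln t)² = 12.3883, Σln y = 13.6355, Σln t·ln y = 21.7235).
Slope k = (n·Σln t·ln y − Σln t·Σln y)/(n·Σ(ln t)² − (Σln t)²) = (5·21.7235 − 7.4265·13.6355)/6.7880 = 1.08320; ln C = (Σln y − k·Σln t)/n = 1.11820, so C = exp(1.11820) = 3.05935.

k = 1.0832, C = 3.0594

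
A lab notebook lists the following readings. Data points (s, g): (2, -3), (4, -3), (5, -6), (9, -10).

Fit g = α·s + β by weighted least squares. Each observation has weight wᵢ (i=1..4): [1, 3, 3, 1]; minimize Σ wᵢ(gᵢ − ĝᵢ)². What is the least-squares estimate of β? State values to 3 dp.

The normal equations are: 208·α + 38·β = -222;  38·α + 8·β = -40.
Eliminating β: 8·(row 1) − 38·(row 2) gives 220·α = 8·(-222) − 38·(-40) = -256, so α = -64/55.
Then β = ((-40) − 38·(-64/55))/8 = 29/55.

β = 0.527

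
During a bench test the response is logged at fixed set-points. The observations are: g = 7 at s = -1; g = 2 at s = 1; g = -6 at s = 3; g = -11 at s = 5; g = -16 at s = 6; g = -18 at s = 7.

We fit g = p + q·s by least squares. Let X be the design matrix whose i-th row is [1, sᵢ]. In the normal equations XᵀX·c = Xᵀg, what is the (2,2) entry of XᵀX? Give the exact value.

Row 2 ↔ basis s, column 2 ↔ basis s, so (XᵀX)_{2,2} = Σᵢ (s)·(s) = (-1)·(-1) + (1)·(1) + (3)·(3) + (5)·(5) + (6)·(6) + (7)·(7) = 121.

121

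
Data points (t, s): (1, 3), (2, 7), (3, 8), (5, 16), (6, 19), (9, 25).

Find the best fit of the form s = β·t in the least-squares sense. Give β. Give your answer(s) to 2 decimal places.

The normal system XᵀX·[β]ᵀ = Xᵀs is [[156]]·[β]ᵀ = [460]ᵀ.
Hence β = 460 / 156 ≈ 2.94872.

β = 2.95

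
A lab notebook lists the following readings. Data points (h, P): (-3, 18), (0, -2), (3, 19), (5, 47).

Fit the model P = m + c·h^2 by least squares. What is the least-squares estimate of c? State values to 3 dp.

Sums needed: Σ1 = 4, Σh^2 = 43, Σh^2·h^2 = 787.
And ΣP = 82, Σh^2·P = 1508.
Normal equations: [[4, 43]; [43, 787]]·[m, c]ᵀ = [82, 1508]ᵀ.
Δ = 4·787 − 43² = 1299.
m = (82·787 − 43·1508)/1299 = -310/1299; c = (4·1508 − 43·82)/1299 = 2506/1299.

c = 1.929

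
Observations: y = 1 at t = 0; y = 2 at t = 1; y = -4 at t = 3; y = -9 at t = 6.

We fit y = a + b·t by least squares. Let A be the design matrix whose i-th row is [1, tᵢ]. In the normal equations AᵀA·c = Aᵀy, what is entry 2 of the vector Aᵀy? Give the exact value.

Entry 2 ↔ basis t, so (Aᵀy)_{2} = Σᵢ (t)·yᵢ = (0)·(1) + (1)·(2) + (3)·(-4) + (6)·(-9) = -64.

-64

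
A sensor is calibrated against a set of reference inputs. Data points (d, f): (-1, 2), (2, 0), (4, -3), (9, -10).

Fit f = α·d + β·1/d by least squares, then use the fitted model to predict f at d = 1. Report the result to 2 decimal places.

f̂ = -0.84

Sums needed: Σd·d = 102, Σd·1/d = 4, Σ1/d·1/d = 1717/1296.
And Σd·f = -104, Σ1/d·f = -139/36.
Normal equations: [[102, 4]; [4, 1717/1296]]·[α, β]ᵀ = [-104, -139/36]ᵀ.
Eliminating β: (1717/1296)·(row 1) − 4·(row 2) gives (25733/216)·α = (1717/1296)·(-104) − 4·(-139/36) = -19819/162, so α = -79276/77199.
Then β = ((-139/36) − 4·(-79276/77199))/(1717/1296) = 4788/25733.
At d = 1: f̂ = (-79276/77199)·(1) + (4788/25733)·(1) = -64912/77199.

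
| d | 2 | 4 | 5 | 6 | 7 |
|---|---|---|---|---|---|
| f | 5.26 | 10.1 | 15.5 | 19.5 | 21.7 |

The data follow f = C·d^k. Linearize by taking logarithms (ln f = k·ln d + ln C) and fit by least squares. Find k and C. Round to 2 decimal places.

Linearized form: ln f = k·ln d + ln C. From the 5 transformed points,
Σln d = 7.4265, Σ(ln d)² = 11.9895, Σln f = 12.7612, Σln d·ln f = 20.0782.
Normal system: [[11.9895, 7.4265]; [7.4265, 5]]·[k, ln C]ᵀ = [20.0782, 12.7612]ᵀ.
Δ = 11.9895·5 − (7.4265)² = 4.7940; k = (20.0782·5 − 7.4265·12.7612)/4.7940 = 1.17213, ln C = (11.9895·12.7612 − 7.4265·20.0782)/4.7940 = 0.81127, so C = exp(0.81127) = 2.25076.

k = 1.17, C = 2.25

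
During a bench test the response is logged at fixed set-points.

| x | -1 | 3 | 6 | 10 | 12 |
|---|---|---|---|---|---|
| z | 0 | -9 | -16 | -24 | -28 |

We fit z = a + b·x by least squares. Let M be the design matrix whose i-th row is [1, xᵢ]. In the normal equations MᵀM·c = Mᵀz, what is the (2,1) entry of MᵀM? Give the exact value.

Row 2 ↔ basis x, column 1 ↔ basis 1, so (MᵀM)_{2,1} = Σᵢ x = (-1)·(1) + (3)·(1) + (6)·(1) + (10)·(1) + (12)·(1) = 30.

30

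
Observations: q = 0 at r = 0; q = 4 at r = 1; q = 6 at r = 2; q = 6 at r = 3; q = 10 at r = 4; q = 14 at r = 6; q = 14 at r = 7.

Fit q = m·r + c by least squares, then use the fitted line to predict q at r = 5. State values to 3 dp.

q̂ = 11.130

The normal system AᵀA·[m, c]ᵀ = Aᵀq is [[115, 23]; [23, 7]]·[m, c]ᵀ = [256, 54]ᵀ.
Eliminating c: 7·(row 1) − 23·(row 2) gives 276·m = 7·256 − 23·54 = 550, so m = 275/138.
Then c = (54 − 23·(275/138))/7 = 7/6.
At r = 5: q̂ = (275/138)·(5) + (7/6)·(1) = 256/23.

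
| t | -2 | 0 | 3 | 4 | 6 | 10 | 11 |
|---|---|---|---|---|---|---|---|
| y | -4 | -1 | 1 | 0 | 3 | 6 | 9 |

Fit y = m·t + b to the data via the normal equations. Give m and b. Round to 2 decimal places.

m = 0.89, b = -2.06

The normal system XᵀX·[m, b]ᵀ = Xᵀy is [[286, 32]; [32, 7]]·[m, b]ᵀ = [188, 14]ᵀ.
det = 286·7 − 32² = 978.
m = (188·7 − 32·14)/978 = 434/489; b = (286·14 − 32·188)/978 = -1006/489.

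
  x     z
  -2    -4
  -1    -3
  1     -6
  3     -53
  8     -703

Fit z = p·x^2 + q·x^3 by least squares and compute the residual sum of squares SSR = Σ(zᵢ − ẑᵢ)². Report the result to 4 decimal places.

Forming AᵀA = [[4195, 32979]; [32979, 262939]] and Aᵀz = [-45494, -361338]ᵀ gives AᵀA·[p, q]ᵀ = Aᵀz.
Δ = 4195·262939 − 32979² = 15414664.
p = ((-45494)·262939 − 32979·(-361338))/15414664 = -11395241/3853666; q = (4195·(-361338) − 32979·(-45494))/15414664 = -3866571/3853666.
Residuals: -383134/1926833, -2016164/1926833, -3930092/1926833, 1355144/1926833, -73711/1926833; SSR = 11157781/1926833.

SSR = 5.7907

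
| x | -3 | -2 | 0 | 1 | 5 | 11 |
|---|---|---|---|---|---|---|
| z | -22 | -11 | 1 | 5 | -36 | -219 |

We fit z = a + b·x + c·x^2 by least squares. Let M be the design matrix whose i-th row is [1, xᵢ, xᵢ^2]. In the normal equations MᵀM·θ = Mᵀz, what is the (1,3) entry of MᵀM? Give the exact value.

Row 1 ↔ basis 1, column 3 ↔ basis x^2, so (MᵀM)_{1,3} = Σᵢ x^2 = (1)·(9) + (1)·(4) + (1)·(0) + (1)·(1) + (1)·(25) + (1)·(121) = 160.

160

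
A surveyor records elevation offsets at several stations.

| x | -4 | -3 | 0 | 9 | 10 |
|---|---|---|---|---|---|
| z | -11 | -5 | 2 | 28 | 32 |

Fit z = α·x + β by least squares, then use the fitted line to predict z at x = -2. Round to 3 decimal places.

ẑ = -3.727

Setting ∂/∂α … = 0 gives: 206·α + 12·β = 631;  12·α + 5·β = 46.
(Σx·x = 206, Σx = 12, Σ1 = 5, Σx·z = 631, Σz = 46.)
Determinant 206·5 − 12² = 886.
α = (631·5 − 12·46)/886 = 2603/886; β = (206·46 − 12·631)/886 = 952/443.
At x = -2: ẑ = (2603/886)·(-2) + (952/443)·(1) = -1651/443.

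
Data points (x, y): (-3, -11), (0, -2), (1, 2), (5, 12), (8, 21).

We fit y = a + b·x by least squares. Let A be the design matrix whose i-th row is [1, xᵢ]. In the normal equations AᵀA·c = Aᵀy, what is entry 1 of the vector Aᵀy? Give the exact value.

22

Entry 1 ↔ basis 1, so (Aᵀy)_{1} = Σᵢ yᵢ = (1)·(-11) + (1)·(-2) + (1)·(2) + (1)·(12) + (1)·(21) = 22.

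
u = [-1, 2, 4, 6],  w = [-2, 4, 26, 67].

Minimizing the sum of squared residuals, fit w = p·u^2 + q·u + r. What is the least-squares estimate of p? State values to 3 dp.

p = 2.022

Forming AᵀA = [[1569, 287, 57]; [287, 57, 11]; [57, 11, 4]] and Aᵀw = [2842, 516, 95]ᵀ gives AᵀA·[p, q, r]ᵀ = Aᵀw.
Solving the 3×3 system (Gaussian elimination) gives p = 13259/6556, q = -2125/6556, r = -6848/1639.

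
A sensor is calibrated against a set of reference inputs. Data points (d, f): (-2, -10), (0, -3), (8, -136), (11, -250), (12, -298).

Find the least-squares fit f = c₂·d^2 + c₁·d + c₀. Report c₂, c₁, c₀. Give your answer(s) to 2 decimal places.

Compute the Gram sums: Σd^2·d^2 = 39489, Σd^2·d = 3563, Σd^2 = 333, Σd·d = 333, Σd = 29, Σ1 = 5.
And Σd^2·f = -81906, Σd·f = -7394, Σf = -697.
Row-reducing yields c₂ = -949789/476918, c₁ = -295311/476918, c₀ = -756809/238459.

c₂ = -1.99, c₁ = -0.62, c₀ = -3.17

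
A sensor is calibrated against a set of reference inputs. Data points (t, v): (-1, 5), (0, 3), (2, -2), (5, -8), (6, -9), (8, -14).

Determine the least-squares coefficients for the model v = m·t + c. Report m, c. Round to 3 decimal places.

Compute the Gram sums: Σt·t = 130, Σt = 20, Σ1 = 6.
For Aᵀv: Σt·v = -215, Σv = -25.
So AᵀA·[m, c]ᵀ = Aᵀv: [[130, 20]; [20, 6]]·[m, c]ᵀ = [-215, -25]ᵀ.
Eliminating c: 6·(row 1) − 20·(row 2) gives 380·m = 6·(-215) − 20·(-25) = -790, so m = -79/38.
Then c = ((-25) − 20·(-79/38))/6 = 105/38.

m = -2.079, c = 2.763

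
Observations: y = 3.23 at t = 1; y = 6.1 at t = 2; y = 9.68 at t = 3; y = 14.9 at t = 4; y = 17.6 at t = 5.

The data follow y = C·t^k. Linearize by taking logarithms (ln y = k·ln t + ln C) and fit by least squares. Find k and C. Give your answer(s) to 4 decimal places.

Taking logs, ln y = k·ln t + ln C, so regress ln y on ln t.
Σln t = 4.7875, Σ(ln t)² = 6.1995, Σln y = 10.8201, Σln t·ln y = 12.1079.
Normal system: [[6.1995, 4.7875]; [4.7875, 5]]·[k, ln C]ᵀ = [12.1079, 10.8201]ᵀ.
Δ = 6.1995·5 − (4.7875)² = 8.0774; k = (12.1079·5 − 4.7875·10.8201)/8.0774 = 1.08184, ln C = (6.1995·10.8201 − 4.7875·12.1079)/8.0774 = 1.12816, so C = exp(1.12816) = 3.08997.

k = 1.0818, C = 3.0900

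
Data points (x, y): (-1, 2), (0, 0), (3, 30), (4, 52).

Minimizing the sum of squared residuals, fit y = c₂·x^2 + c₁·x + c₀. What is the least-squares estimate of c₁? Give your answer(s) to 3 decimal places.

c₁ = 1.000

From the data, Σx^2·x^2 = 338, Σx^2·x = 90, Σx^2 = 26, Σx·x = 26, Σx = 6, Σ1 = 4.
And Σx^2·y = 1104, Σx·y = 296, Σy = 84.
Inverting the 3×3 Gram matrix, [c₂, c₁, c₀]ᵀ = [3, 1, 0]ᵀ.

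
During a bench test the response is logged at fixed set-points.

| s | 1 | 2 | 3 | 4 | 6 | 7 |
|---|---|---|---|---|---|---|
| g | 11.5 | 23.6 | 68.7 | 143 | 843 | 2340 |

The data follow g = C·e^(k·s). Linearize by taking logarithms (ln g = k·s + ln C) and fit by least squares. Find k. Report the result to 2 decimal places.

k = 0.89

Linearized form: ln g = k·s + ln C. From the 6 transformed points,
XᵀX = [[115.0000, 23.0000]; [23.0000, 6]], rhs = [136.0326, 29.2911]ᵀ  (here Σs = 23.0000, Σ(s)² = 115.0000, Σln g = 29.2911, Σs·ln g = 136.0326).
Δ = 115.0000·6 − (23.0000)² = 161.0000; k = (136.0326·6 − 23.0000·29.2911)/161.0000 = 0.88510, ln C = (115.0000·29.2911 − 23.0000·136.0326)/161.0000 = 1.48896.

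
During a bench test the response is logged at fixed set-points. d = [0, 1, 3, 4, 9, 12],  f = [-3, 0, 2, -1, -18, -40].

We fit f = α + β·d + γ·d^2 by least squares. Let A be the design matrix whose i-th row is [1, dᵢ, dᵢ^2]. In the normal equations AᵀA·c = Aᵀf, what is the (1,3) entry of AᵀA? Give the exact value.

251

Row 1 ↔ basis 1, column 3 ↔ basis d^2, so (AᵀA)_{1,3} = Σᵢ d^2 = (1)·(0) + (1)·(1) + (1)·(9) + (1)·(16) + (1)·(81) + (1)·(144) = 251.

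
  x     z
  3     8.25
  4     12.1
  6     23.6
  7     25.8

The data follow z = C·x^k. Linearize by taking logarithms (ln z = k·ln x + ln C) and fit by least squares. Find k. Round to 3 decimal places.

With ln zᵢ as the transformed response and ln xᵢ as the regressor:
AᵀA = [[10.1257, 6.2226]; [6.2226, 4]], rhs = [17.7638, 11.0150]ᵀ  (here Σln x = 6.2226, Σ(ln x)² = 10.1257, Σln z = 11.0150, Σln x·ln z = 17.7638).
Slope k = (n·Σln x·ln z − Σln x·Σln z)/(n·Σ(ln x)² − (Σln x)²) = (4·17.7638 − 6.2226·11.0150)/1.7825 = 1.40990; ln C = (Σln z − k·Σln x)/n = 0.56046.

k = 1.410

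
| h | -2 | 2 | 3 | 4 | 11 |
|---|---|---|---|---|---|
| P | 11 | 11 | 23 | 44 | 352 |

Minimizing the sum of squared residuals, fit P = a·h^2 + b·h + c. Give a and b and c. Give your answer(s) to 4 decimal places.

Compute the Gram sums: Σh^2·h^2 = 15010, Σh^2·h = 1422, Σh^2 = 154, Σh·h = 154, Σh = 18, Σ1 = 5.
For MᵀP: Σh^2·P = 43591, Σh·P = 4117, ΣP = 441.
Row-reducing yields a = 150695/50959, b = -41419/101918, c = -72268/50959.

a = 2.9572, b = -0.4064, c = -1.4182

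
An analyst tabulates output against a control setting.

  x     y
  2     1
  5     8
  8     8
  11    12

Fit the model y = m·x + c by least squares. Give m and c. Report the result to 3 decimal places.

Forming MᵀM = [[214, 26]; [26, 4]] and Mᵀy = [238, 29]ᵀ gives MᵀM·[m, c]ᵀ = Mᵀy.
Determinant 214·4 − 26² = 180.
m = (238·4 − 26·29)/180 = 11/10; c = (214·29 − 26·238)/180 = 1/10.

m = 1.100, c = 0.100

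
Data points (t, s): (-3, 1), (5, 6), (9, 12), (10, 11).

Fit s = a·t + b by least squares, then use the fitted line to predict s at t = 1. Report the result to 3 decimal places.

With design matrix X, XᵀX = [[215, 21]; [21, 4]] and Xᵀs = [245, 30]ᵀ.
det = 215·4 − 21² = 419.
a = (245·4 − 21·30)/419 = 350/419; b = (215·30 − 21·245)/419 = 1305/419.
At t = 1: ŝ = (350/419)·(1) + (1305/419)·(1) = 1655/419.

ŝ = 3.950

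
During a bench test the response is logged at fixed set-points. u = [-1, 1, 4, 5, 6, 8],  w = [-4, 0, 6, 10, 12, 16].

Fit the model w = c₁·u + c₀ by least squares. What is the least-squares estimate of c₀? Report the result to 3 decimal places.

The normal equations are: 143·c₁ + 23·c₀ = 278;  23·c₁ + 6·c₀ = 40.
(Σu·u = 143, Σu = 23, Σ1 = 6, Σu·w = 278, Σw = 40.)
Eliminating c₀: 6·(row 1) − 23·(row 2) gives 329·c₁ = 6·278 − 23·40 = 748, so c₁ = 748/329.
Then c₀ = (40 − 23·(748/329))/6 = -674/329.

c₀ = -2.049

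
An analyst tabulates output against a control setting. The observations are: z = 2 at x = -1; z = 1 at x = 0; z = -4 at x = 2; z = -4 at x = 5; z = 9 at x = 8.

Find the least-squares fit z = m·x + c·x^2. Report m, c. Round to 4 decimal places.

From the data, Σx·x = 94, Σx·x^2 = 644, Σx^2·x^2 = 4738.
And Σx·z = 42, Σx^2·z = 462.
det = 94·4738 − 644² = 30636.
m = (42·4738 − 644·462)/30636 = -119/37; c = (94·462 − 644·42)/30636 = 455/851.

m = -3.2162, c = 0.5347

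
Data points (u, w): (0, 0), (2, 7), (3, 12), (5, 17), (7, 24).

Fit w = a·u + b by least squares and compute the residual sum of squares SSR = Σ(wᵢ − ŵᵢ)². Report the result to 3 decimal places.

Setting ∂/∂a … = 0 gives: 87·a + 17·b = 303;  17·a + 5·b = 60.
(Σu·u = 87, Σu = 17, Σ1 = 5, Σu·w = 303, Σw = 60.)
Determinant 87·5 − 17² = 146.
a = (303·5 − 17·60)/146 = 495/146; b = (87·60 − 17·303)/146 = 69/146.
Residuals: -69/146, -37/146, 99/73, -31/73, -15/73; SSR = 343/146.

SSR = 2.349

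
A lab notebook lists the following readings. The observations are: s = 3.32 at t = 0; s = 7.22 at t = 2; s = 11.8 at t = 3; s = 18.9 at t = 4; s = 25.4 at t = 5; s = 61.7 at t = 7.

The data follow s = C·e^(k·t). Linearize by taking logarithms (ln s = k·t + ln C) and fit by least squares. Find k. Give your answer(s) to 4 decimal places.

Taking logs, ln s = k·t + ln C, so regress ln s on t.
XᵀX = [[103.0000, 21.0000]; [21.0000, 6]], rhs = [68.1444, 15.9411]ᵀ  (here Σt = 21.0000, Σ(t)² = 103.0000, Σln s = 15.9411, Σt·ln s = 68.1444).
Solving (det = 177.0000): k = 0.41866, ln C = 1.19154.

k = 0.4187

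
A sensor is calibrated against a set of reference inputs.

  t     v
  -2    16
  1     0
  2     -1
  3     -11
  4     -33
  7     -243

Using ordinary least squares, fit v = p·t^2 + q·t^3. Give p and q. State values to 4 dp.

From the data, Σt^2·t^2 = 2771, Σt^2·t^3 = 18075, Σt^3·t^3 = 122603.
Moment sums: Σt^2·v = -12474, Σt^3·v = -85894.
AᵀA·[p, q]ᵀ = Aᵀv becomes [[2771, 18075]; [18075, 122603]]·[p, q]ᵀ = [-12474, -85894]ᵀ.
Eliminating q: 122603·(row 1) − 18075·(row 2) gives 13027288·p = 122603·(-12474) − 18075·(-85894) = 23184228, so p = 5796057/3256822.
Then q = ((-85894) − 18075·(5796057/3256822))/122603 = -3136181/3256822.

p = 1.7797, q = -0.9630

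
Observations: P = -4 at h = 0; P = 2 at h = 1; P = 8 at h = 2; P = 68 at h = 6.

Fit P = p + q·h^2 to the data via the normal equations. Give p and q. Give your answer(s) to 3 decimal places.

From the data, Σ1 = 4, Σh^2 = 41, Σh^2·h^2 = 1313.
And ΣP = 74, Σh^2·P = 2482.
MᵀM·[p, q]ᵀ = MᵀP becomes [[4, 41]; [41, 1313]]·[p, q]ᵀ = [74, 2482]ᵀ.
Δ = 4·1313 − 41² = 3571.
p = (74·1313 − 41·2482)/3571 = -4600/3571; q = (4·2482 − 41·74)/3571 = 6894/3571.

p = -1.288, q = 1.931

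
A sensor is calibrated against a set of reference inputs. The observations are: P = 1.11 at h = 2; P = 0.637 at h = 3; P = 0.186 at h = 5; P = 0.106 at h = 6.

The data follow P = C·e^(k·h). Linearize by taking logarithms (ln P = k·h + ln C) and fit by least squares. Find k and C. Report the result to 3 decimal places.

Linearized form: ln P = k·h + ln C. From the 4 transformed points,
Σh = 16.0000, Σ(h)² = 74.0000, Σln P = -4.2730, Σh·ln P = -23.0202.
Equations: 74.0000·k + 16.0000·ln C = -23.0202;  16.0000·k + 4·ln C = -4.2730.
Δ = 74.0000·4 − (16.0000)² = 40.0000; k = (-23.0202·4 − 16.0000·-4.2730)/40.0000 = -0.59284, ln C = (74.0000·-4.2730 − 16.0000·-23.0202)/40.0000 = 1.30311, so C = exp(1.30311) = 3.68074.

k = -0.593, C = 3.681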